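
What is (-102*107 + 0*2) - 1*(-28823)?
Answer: 17909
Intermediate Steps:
(-102*107 + 0*2) - 1*(-28823) = (-10914 + 0) + 28823 = -10914 + 28823 = 17909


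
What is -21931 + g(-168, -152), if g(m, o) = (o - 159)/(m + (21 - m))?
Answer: -460862/21 ≈ -21946.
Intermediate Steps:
g(m, o) = -53/7 + o/21 (g(m, o) = (-159 + o)/21 = (-159 + o)*(1/21) = -53/7 + o/21)
-21931 + g(-168, -152) = -21931 + (-53/7 + (1/21)*(-152)) = -21931 + (-53/7 - 152/21) = -21931 - 311/21 = -460862/21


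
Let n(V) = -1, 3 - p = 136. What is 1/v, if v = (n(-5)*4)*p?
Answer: 1/532 ≈ 0.0018797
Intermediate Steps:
p = -133 (p = 3 - 1*136 = 3 - 136 = -133)
v = 532 (v = -1*4*(-133) = -4*(-133) = 532)
1/v = 1/532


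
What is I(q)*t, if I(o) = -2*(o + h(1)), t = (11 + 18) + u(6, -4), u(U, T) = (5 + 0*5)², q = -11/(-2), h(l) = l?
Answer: -702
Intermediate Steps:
q = 11/2 (q = -11*(-½) = 11/2 ≈ 5.5000)
u(U, T) = 25 (u(U, T) = (5 + 0)² = 5² = 25)
t = 54 (t = (11 + 18) + 25 = 29 + 25 = 54)
I(o) = -2 - 2*o (I(o) = -2*(o + 1) = -2*(1 + o) = -2 - 2*o)
I(q)*t = (-2 - 2*11/2)*54 = (-2 - 11)*54 = -13*54 = -702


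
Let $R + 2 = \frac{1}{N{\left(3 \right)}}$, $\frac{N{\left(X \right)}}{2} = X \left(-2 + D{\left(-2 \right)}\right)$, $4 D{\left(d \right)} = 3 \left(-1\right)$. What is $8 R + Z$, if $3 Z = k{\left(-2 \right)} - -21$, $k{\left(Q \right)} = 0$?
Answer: $- \frac{313}{33} \approx -9.4848$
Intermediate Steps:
$D{\left(d \right)} = - \frac{3}{4}$ ($D{\left(d \right)} = \frac{3 \left(-1\right)}{4} = \frac{1}{4} \left(-3\right) = - \frac{3}{4}$)
$N{\left(X \right)} = - \frac{11 X}{2}$ ($N{\left(X \right)} = 2 X \left(-2 - \frac{3}{4}\right) = 2 X \left(- \frac{11}{4}\right) = 2 \left(- \frac{11 X}{4}\right) = - \frac{11 X}{2}$)
$R = - \frac{68}{33}$ ($R = -2 + \frac{1}{\left(- \frac{11}{2}\right) 3} = -2 + \frac{1}{- \frac{33}{2}} = -2 - \frac{2}{33} = - \frac{68}{33} \approx -2.0606$)
$Z = 7$ ($Z = \frac{0 - -21}{3} = \frac{0 + 21}{3} = \frac{1}{3} \cdot 21 = 7$)
$8 R + Z = 8 \left(- \frac{68}{33}\right) + 7 = - \frac{544}{33} + 7 = - \frac{313}{33}$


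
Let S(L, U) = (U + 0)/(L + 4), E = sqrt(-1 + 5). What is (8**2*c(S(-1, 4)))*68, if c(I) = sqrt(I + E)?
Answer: 4352*sqrt(30)/3 ≈ 7945.6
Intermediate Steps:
E = 2 (E = sqrt(4) = 2)
S(L, U) = U/(4 + L)
c(I) = sqrt(2 + I) (c(I) = sqrt(I + 2) = sqrt(2 + I))
(8**2*c(S(-1, 4)))*68 = (8**2*sqrt(2 + 4/(4 - 1)))*68 = (64*sqrt(2 + 4/3))*68 = (64*sqrt(10/3))*68 = (64*(sqrt(30)/3))*68 = (64*sqrt(30)/3)*68 = 4352*sqrt(30)/3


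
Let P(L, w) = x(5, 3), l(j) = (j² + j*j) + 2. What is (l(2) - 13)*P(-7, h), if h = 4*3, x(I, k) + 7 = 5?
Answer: 6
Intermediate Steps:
x(I, k) = -2 (x(I, k) = -7 + 5 = -2)
l(j) = 2 + 2*j² (l(j) = (j² + j²) + 2 = 2*j² + 2 = 2 + 2*j²)
h = 12
P(L, w) = -2
(l(2) - 13)*P(-7, h) = ((2 + 2*2²) - 13)*(-2) = ((2 + 2*4) - 13)*(-2) = ((2 + 8) - 13)*(-2) = (10 - 13)*(-2) = -3*(-2) = 6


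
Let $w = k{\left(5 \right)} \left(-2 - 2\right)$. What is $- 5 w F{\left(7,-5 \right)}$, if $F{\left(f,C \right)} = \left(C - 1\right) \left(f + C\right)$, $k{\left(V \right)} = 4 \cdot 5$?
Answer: $-4800$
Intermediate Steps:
$k{\left(V \right)} = 20$
$F{\left(f,C \right)} = \left(-1 + C\right) \left(C + f\right)$
$w = -80$ ($w = 20 \left(-2 - 2\right) = 20 \left(-4\right) = -80$)
$- 5 w F{\left(7,-5 \right)} = \left(-5\right) \left(-80\right) \left(\left(-5\right)^{2} - -5 - 7 - 35\right) = 400 \left(25 + 5 - 7 - 35\right) = 400 \left(-12\right) = -4800$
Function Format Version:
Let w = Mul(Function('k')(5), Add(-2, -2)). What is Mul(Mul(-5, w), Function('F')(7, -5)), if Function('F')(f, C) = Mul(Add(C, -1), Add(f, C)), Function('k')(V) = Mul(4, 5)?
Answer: -4800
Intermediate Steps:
Function('k')(V) = 20
Function('F')(f, C) = Mul(Add(-1, C), Add(C, f))
w = -80 (w = Mul(20, Add(-2, -2)) = Mul(20, -4) = -80)
Mul(Mul(-5, w), Function('F')(7, -5)) = Mul(Mul(-5, -80), Add(Pow(-5, 2), Mul(-1, -5), Mul(-1, 7), Mul(-5, 7))) = Mul(400, Add(25, 5, -7, -35)) = Mul(400, -12) = -4800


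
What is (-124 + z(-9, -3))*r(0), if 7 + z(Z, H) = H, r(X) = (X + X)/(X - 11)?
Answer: 0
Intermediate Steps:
r(X) = 2*X/(-11 + X) (r(X) = (2*X)/(-11 + X) = 2*X/(-11 + X))
z(Z, H) = -7 + H
(-124 + z(-9, -3))*r(0) = (-124 + (-7 - 3))*(2*0/(-11 + 0)) = (-124 - 10)*(2*0/(-11)) = -268*0*(-1)/11 = -134*0 = 0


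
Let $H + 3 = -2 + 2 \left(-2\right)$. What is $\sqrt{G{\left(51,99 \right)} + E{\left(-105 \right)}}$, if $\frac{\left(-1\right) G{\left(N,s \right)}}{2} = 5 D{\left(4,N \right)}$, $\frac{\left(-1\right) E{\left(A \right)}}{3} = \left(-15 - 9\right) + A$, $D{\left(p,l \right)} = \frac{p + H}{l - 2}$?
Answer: $\frac{\sqrt{19013}}{7} \approx 19.698$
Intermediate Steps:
$H = -9$ ($H = -3 + \left(-2 + 2 \left(-2\right)\right) = -3 - 6 = -9$)
$D{\left(p,l \right)} = \frac{-9 + p}{-2 + l}$ ($D{\left(p,l \right)} = \frac{p - 9}{l - 2} = \frac{-9 + p}{-2 + l}$)
$E{\left(A \right)} = 72 - 3 A$ ($E{\left(A \right)} = - 3 \left(\left(-15 - 9\right) + A\right) = - 3 \left(-24 + A\right) = 72 - 3 A$)
$G{\left(N,s \right)} = \frac{50}{-2 + N}$ ($G{\left(N,s \right)} = - 2 \cdot 5 \frac{-9 + 4}{-2 + N} = - 2 \cdot 5 \frac{1}{-2 + N} \left(-5\right) = - 2 \cdot 5 \left(- \frac{5}{-2 + N}\right) = - 2 \left(- \frac{25}{-2 + N}\right) = \frac{50}{-2 + N}$)
$\sqrt{G{\left(51,99 \right)} + E{\left(-105 \right)}} = \sqrt{\frac{50}{-2 + 51} + \left(72 - -315\right)} = \sqrt{\frac{50}{49} + \left(72 + 315\right)} = \sqrt{50 \cdot \frac{1}{49} + 387} = \sqrt{\frac{50}{49} + 387} = \sqrt{\frac{19013}{49}} = \frac{\sqrt{19013}}{7}$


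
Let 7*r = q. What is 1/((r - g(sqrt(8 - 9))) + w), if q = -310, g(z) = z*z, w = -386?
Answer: -7/3005 ≈ -0.0023295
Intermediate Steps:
g(z) = z**2
r = -310/7 (r = (1/7)*(-310) = -310/7 ≈ -44.286)
1/((r - g(sqrt(8 - 9))) + w) = 1/((-310/7 - (sqrt(8 - 9))**2) - 386) = 1/((-310/7 - (sqrt(-1))**2) - 386) = 1/((-310/7 - I**2) - 386) = 1/((-310/7 - 1*(-1)) - 386) = 1/((-310/7 + 1) - 386) = 1/(-303/7 - 386) = 1/(-3005/7) = -7/3005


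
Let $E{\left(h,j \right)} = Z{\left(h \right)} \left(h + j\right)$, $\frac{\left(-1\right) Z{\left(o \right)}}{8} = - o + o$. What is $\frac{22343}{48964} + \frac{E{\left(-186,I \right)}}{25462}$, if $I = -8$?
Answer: $\frac{22343}{48964} \approx 0.45632$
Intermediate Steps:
$Z{\left(o \right)} = 0$ ($Z{\left(o \right)} = - 8 \left(- o + o\right) = \left(-8\right) 0 = 0$)
$E{\left(h,j \right)} = 0$ ($E{\left(h,j \right)} = 0 \left(h + j\right) = 0$)
$\frac{22343}{48964} + \frac{E{\left(-186,I \right)}}{25462} = \frac{22343}{48964} + \frac{0}{25462} = 22343 \cdot \frac{1}{48964} + 0 \cdot \frac{1}{25462} = \frac{22343}{48964} + 0 = \frac{22343}{48964}$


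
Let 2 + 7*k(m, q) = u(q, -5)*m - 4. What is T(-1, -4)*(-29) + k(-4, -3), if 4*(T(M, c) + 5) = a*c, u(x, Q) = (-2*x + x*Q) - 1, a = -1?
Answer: 726/7 ≈ 103.71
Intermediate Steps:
u(x, Q) = -1 - 2*x + Q*x (u(x, Q) = (-2*x + Q*x) - 1 = -1 - 2*x + Q*x)
k(m, q) = -6/7 + m*(-1 - 7*q)/7 (k(m, q) = -2/7 + ((-1 - 2*q - 5*q)*m - 4)/7 = -2/7 + ((-1 - 7*q)*m - 4)/7 = -2/7 + (m*(-1 - 7*q) - 4)/7 = -2/7 + (-4 + m*(-1 - 7*q))/7 = -2/7 + (-4/7 + m*(-1 - 7*q)/7) = -6/7 + m*(-1 - 7*q)/7)
T(M, c) = -5 - c/4 (T(M, c) = -5 + (-c)/4 = -5 - c/4)
T(-1, -4)*(-29) + k(-4, -3) = (-5 - ¼*(-4))*(-29) + (-6/7 - ⅐*(-4)*(1 + 7*(-3))) = (-5 + 1)*(-29) + (-6/7 - ⅐*(-4)*(1 - 21)) = -4*(-29) + (-6/7 - ⅐*(-4)*(-20)) = 116 + (-6/7 - 80/7) = 116 - 86/7 = 726/7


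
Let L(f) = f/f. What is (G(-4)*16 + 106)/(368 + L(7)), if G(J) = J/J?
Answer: 122/369 ≈ 0.33062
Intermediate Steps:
L(f) = 1
G(J) = 1
(G(-4)*16 + 106)/(368 + L(7)) = (1*16 + 106)/(368 + 1) = (16 + 106)/369 = 122*(1/369) = 122/369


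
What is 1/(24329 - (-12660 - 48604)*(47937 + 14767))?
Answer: 1/3841522185 ≈ 2.6031e-10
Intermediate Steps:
1/(24329 - (-12660 - 48604)*(47937 + 14767)) = 1/(24329 - (-61264)*62704) = 1/(24329 - 1*(-3841497856)) = 1/(24329 + 3841497856) = 1/3841522185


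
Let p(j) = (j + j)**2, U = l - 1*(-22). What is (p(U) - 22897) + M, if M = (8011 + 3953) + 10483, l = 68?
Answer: 31950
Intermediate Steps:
U = 90 (U = 68 - 1*(-22) = 68 + 22 = 90)
p(j) = 4*j**2 (p(j) = (2*j)**2 = 4*j**2)
M = 22447 (M = 11964 + 10483 = 22447)
(p(U) - 22897) + M = (4*90**2 - 22897) + 22447 = (4*8100 - 22897) + 22447 = (32400 - 22897) + 22447 = 9503 + 22447 = 31950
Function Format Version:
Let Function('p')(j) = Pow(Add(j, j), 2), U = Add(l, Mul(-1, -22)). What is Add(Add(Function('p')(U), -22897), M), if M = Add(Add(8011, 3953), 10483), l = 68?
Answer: 31950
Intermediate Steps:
U = 90 (U = Add(68, Mul(-1, -22)) = Add(68, 22) = 90)
Function('p')(j) = Mul(4, Pow(j, 2)) (Function('p')(j) = Pow(Mul(2, j), 2) = Mul(4, Pow(j, 2)))
M = 22447 (M = Add(11964, 10483) = 22447)
Add(Add(Function('p')(U), -22897), M) = Add(Add(Mul(4, Pow(90, 2)), -22897), 22447) = Add(Add(Mul(4, 8100), -22897), 22447) = Add(Add(32400, -22897), 22447) = Add(9503, 22447) = 31950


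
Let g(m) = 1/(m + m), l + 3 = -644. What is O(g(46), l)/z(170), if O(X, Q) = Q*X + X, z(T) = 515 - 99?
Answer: -323/19136 ≈ -0.016879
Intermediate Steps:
l = -647 (l = -3 - 644 = -647)
z(T) = 416
g(m) = 1/(2*m)
O(X, Q) = X + Q*X
O(g(46), l)/z(170) = (((1/2)/46)*(1 - 647))/416 = (((1/2)*(1/46))*(-646))*(1/416) = ((1/92)*(-646))*(1/416) = -323/46*1/416 = -323/19136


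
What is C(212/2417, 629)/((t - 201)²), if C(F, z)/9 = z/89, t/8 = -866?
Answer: 5661/4523215049 ≈ 1.2515e-6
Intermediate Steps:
t = -6928 (t = 8*(-866) = -6928)
C(F, z) = 9*z/89 (C(F, z) = 9*(z/89) = 9*z/89)
C(212/2417, 629)/((t - 201)²) = ((9/89)*629)/((-6928 - 201)²) = 5661/(89*((-7129)²)) = (5661/89)/50822641 = (5661/89)*(1/50822641) = 5661/4523215049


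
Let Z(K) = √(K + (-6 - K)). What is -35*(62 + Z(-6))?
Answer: -2170 - 35*I*√6 ≈ -2170.0 - 85.732*I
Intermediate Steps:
Z(K) = I*√6 (Z(K) = √(-6) = I*√6)
-35*(62 + Z(-6)) = -35*(62 + I*√6) = -2170 - 35*I*√6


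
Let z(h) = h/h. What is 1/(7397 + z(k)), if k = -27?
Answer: 1/7398 ≈ 0.00013517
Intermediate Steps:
z(h) = 1
1/(7397 + z(k)) = 1/(7397 + 1) = 1/7398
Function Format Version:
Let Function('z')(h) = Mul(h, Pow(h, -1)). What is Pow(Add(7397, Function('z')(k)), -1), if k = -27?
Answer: Rational(1, 7398) ≈ 0.00013517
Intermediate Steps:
Function('z')(h) = 1
Pow(Add(7397, Function('z')(k)), -1) = Pow(Add(7397, 1), -1) = Pow(7398, -1) = Rational(1, 7398)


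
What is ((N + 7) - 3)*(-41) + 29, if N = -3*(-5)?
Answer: -750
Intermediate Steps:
N = 15
((N + 7) - 3)*(-41) + 29 = ((15 + 7) - 3)*(-41) + 29 = (22 - 3)*(-41) + 29 = 19*(-41) + 29 = -779 + 29 = -750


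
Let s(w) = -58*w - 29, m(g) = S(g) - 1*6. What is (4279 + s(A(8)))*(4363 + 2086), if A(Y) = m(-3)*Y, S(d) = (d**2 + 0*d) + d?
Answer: 27408250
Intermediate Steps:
S(d) = d + d**2 (S(d) = (d**2 + 0) + d = d**2 + d = d + d**2)
m(g) = -6 + g*(1 + g) (m(g) = g*(1 + g) - 1*6 = g*(1 + g) - 6 = -6 + g*(1 + g))
A(Y) = 0 (A(Y) = (-6 - 3*(1 - 3))*Y = (-6 - 3*(-2))*Y = (-6 + 6)*Y = 0*Y = 0)
s(w) = -29 - 58*w
(4279 + s(A(8)))*(4363 + 2086) = (4279 + (-29 - 58*0))*(4363 + 2086) = (4279 + (-29 + 0))*6449 = (4279 - 29)*6449 = 4250*6449 = 27408250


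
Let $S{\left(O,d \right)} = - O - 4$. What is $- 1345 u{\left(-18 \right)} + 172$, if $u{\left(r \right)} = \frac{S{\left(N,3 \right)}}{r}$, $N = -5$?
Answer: $\frac{4441}{18} \approx 246.72$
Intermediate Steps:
$S{\left(O,d \right)} = -4 - O$
$u{\left(r \right)} = \frac{1}{r}$ ($u{\left(r \right)} = \frac{-4 - -5}{r} = \frac{-4 + 5}{r} = 1 \frac{1}{r} = \frac{1}{r}$)
$- 1345 u{\left(-18 \right)} + 172 = - \frac{1345}{-18} + 172 = \left(-1345\right) \left(- \frac{1}{18}\right) + 172 = \frac{1345}{18} + 172 = \frac{4441}{18}$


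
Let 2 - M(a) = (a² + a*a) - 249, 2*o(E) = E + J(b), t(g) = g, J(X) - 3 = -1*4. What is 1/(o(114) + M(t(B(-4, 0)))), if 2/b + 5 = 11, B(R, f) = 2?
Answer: 2/599 ≈ 0.0033389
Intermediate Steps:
b = ⅓ (b = 2/(-5 + 11) = 2/6 = 2*(⅙) = ⅓ ≈ 0.33333)
J(X) = -1 (J(X) = 3 - 1*4 = 3 - 4 = -1)
o(E) = -½ + E/2 (o(E) = (E - 1)/2 = (-1 + E)/2 = -½ + E/2)
M(a) = 251 - 2*a² (M(a) = 2 - ((a² + a*a) - 249) = 2 - ((a² + a²) - 249) = 2 - (2*a² - 249) = 2 - (-249 + 2*a²) = 2 + (249 - 2*a²) = 251 - 2*a²)
1/(o(114) + M(t(B(-4, 0)))) = 1/((-½ + (½)*114) + (251 - 2*2²)) = 1/((-½ + 57) + (251 - 2*4)) = 1/(113/2 + (251 - 8)) = 1/(113/2 + 243) = 1/(599/2) = 2/599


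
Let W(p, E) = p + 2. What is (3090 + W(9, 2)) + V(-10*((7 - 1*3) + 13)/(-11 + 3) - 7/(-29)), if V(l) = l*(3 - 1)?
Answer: 182351/58 ≈ 3144.0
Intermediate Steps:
V(l) = 2*l (V(l) = l*2 = 2*l)
W(p, E) = 2 + p
(3090 + W(9, 2)) + V(-10*((7 - 1*3) + 13)/(-11 + 3) - 7/(-29)) = (3090 + (2 + 9)) + 2*(-10*((7 - 1*3) + 13)/(-11 + 3) - 7/(-29)) = (3090 + 11) + 2*(-10/((-8/((7 - 3) + 13))) - 7*(-1/29)) = 3101 + 2*(-10/((-8/(4 + 13))) + 7/29) = 3101 + 2*(-10/((-8/17)) + 7/29) = 3101 + 2*(-10/((-8*1/17)) + 7/29) = 3101 + 2*(-10/(-8/17) + 7/29) = 3101 + 2*(-10*(-17/8) + 7/29) = 3101 + 2*(85/4 + 7/29) = 3101 + 2*(2493/116) = 3101 + 2493/58 = 182351/58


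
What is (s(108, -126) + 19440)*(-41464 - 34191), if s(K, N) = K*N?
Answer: -441219960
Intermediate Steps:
(s(108, -126) + 19440)*(-41464 - 34191) = (108*(-126) + 19440)*(-41464 - 34191) = (-13608 + 19440)*(-75655) = 5832*(-75655) = -441219960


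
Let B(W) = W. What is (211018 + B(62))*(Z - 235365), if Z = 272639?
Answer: 7867795920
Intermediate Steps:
(211018 + B(62))*(Z - 235365) = (211018 + 62)*(272639 - 235365) = 211080*37274 = 7867795920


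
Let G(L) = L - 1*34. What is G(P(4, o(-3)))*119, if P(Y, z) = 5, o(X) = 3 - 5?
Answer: -3451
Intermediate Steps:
o(X) = -2
G(L) = -34 + L (G(L) = L - 34 = -34 + L)
G(P(4, o(-3)))*119 = (-34 + 5)*119 = -29*119 = -3451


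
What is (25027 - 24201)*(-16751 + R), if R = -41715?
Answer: -48292916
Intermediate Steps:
(25027 - 24201)*(-16751 + R) = (25027 - 24201)*(-16751 - 41715) = 826*(-58466) = -48292916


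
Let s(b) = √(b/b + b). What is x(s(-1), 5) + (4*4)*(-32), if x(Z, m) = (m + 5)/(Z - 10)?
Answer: -513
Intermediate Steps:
s(b) = √(1 + b)
x(Z, m) = (5 + m)/(-10 + Z)
x(s(-1), 5) + (4*4)*(-32) = (5 + 5)/(-10 + √(1 - 1)) + (4*4)*(-32) = 10/(-10 + √0) + 16*(-32) = 10/(-10 + 0) - 512 = 10/(-10) - 512 = -⅒*10 - 512 = -1 - 512 = -513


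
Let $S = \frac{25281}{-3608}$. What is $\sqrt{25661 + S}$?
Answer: $\frac{\sqrt{83488765514}}{1804} \approx 160.17$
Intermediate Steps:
$S = - \frac{25281}{3608}$ ($S = 25281 \left(- \frac{1}{3608}\right) = - \frac{25281}{3608} \approx -7.0069$)
$\sqrt{25661 + S} = \sqrt{25661 - \frac{25281}{3608}} = \sqrt{\frac{92559607}{3608}} = \frac{\sqrt{83488765514}}{1804}$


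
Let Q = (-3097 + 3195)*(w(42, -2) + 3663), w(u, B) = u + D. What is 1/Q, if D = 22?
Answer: 1/365246 ≈ 2.7379e-6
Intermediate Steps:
w(u, B) = 22 + u (w(u, B) = u + 22 = 22 + u)
Q = 365246 (Q = (-3097 + 3195)*((22 + 42) + 3663) = 98*(64 + 3663) = 98*3727 = 365246)
1/Q = 1/365246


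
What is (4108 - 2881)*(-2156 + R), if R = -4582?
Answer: -8267526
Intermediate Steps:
(4108 - 2881)*(-2156 + R) = (4108 - 2881)*(-2156 - 4582) = 1227*(-6738) = -8267526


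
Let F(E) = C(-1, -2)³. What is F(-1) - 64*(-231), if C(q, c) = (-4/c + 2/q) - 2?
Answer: 14776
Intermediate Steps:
C(q, c) = -2 - 4/c + 2/q
F(E) = -8 (F(E) = (-2 - 4/(-2) + 2/(-1))³ = (-2 - 4*(-½) + 2*(-1))³ = (-2 + 2 - 2)³ = (-2)³ = -8)
F(-1) - 64*(-231) = -8 - 64*(-231) = -8 + 14784 = 14776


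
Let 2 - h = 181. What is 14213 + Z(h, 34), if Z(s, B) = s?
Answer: 14034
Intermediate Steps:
h = -179 (h = 2 - 1*181 = 2 - 181 = -179)
14213 + Z(h, 34) = 14213 - 179 = 14034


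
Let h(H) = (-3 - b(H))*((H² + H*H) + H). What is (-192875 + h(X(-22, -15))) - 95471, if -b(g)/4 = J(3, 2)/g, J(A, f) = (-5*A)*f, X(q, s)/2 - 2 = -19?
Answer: -287140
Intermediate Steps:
X(q, s) = -34 (X(q, s) = 4 + 2*(-19) = 4 - 38 = -34)
J(A, f) = -5*A*f
b(g) = 120/g (b(g) = -4*(-5*3*2)/g = -(-120)/g = 120/g)
h(H) = (-3 - 120/H)*(H + 2*H²) (h(H) = (-3 - 120/H)*((H² + H*H) + H) = (-3 - 120/H)*((H² + H²) + H) = (-3 - 120/H)*(2*H² + H) = (-3 - 120/H)*(H + 2*H²))
(-192875 + h(X(-22, -15))) - 95471 = (-192875 + (-120 - 3*(-34)*(81 + 2*(-34)))) - 95471 = (-192875 + (-120 - 3*(-34)*(81 - 68))) - 95471 = (-192875 + (-120 - 3*(-34)*13)) - 95471 = (-192875 + (-120 + 1326)) - 95471 = (-192875 + 1206) - 95471 = -191669 - 95471 = -287140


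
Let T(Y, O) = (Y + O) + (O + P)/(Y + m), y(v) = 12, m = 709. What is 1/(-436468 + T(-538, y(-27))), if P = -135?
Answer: -57/24908699 ≈ -2.2884e-6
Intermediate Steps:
T(Y, O) = O + Y + (-135 + O)/(709 + Y) (T(Y, O) = (Y + O) + (O - 135)/(Y + 709) = (O + Y) + (-135 + O)/(709 + Y) = O + Y + (-135 + O)/(709 + Y))
1/(-436468 + T(-538, y(-27))) = 1/(-436468 + (-135 + (-538)² + 709*(-538) + 710*12 + 12*(-538))/(709 - 538)) = 1/(-436468 + (-135 + 289444 - 381442 + 8520 - 6456)/171) = 1/(-436468 + (1/171)*(-90069)) = 1/(-436468 - 30023/57) = 1/(-24908699/57) = -57/24908699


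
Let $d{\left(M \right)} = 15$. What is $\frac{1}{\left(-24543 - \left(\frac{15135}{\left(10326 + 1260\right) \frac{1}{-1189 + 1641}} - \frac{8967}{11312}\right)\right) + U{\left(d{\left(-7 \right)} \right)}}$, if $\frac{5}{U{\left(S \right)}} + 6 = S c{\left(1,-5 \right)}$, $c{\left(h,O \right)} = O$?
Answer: $- \frac{252760176}{6352551931877} \approx -3.9789 \cdot 10^{-5}$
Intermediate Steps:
$U{\left(S \right)} = \frac{5}{-6 - 5 S}$ ($U{\left(S \right)} = \frac{5}{-6 + S \left(-5\right)} = \frac{5}{-6 - 5 S}$)
$\frac{1}{\left(-24543 - \left(\frac{15135}{\left(10326 + 1260\right) \frac{1}{-1189 + 1641}} - \frac{8967}{11312}\right)\right) + U{\left(d{\left(-7 \right)} \right)}} = \frac{1}{\left(-24543 - \left(\frac{15135}{\left(10326 + 1260\right) \frac{1}{-1189 + 1641}} - \frac{8967}{11312}\right)\right) + \frac{5}{-6 - 75}} = \frac{1}{\left(-24543 - \left(\frac{15135}{11586 \cdot \frac{1}{452}} - \frac{1281}{1616}\right)\right) + \frac{5}{-6 - 75}} = \frac{1}{\left(-24543 - \left(\frac{15135}{11586 \cdot \frac{1}{452}} - \frac{1281}{1616}\right)\right) + \frac{5}{-81}} = \frac{1}{\left(-24543 - \left(\frac{15135}{\frac{5793}{226}} - \frac{1281}{1616}\right)\right) + 5 \left(- \frac{1}{81}\right)} = \frac{1}{\left(-24543 - \left(15135 \cdot \frac{226}{5793} - \frac{1281}{1616}\right)\right) - \frac{5}{81}} = \frac{1}{\left(-24543 - \left(\frac{1140170}{1931} - \frac{1281}{1616}\right)\right) - \frac{5}{81}} = \frac{1}{\left(-24543 - \frac{1840041109}{3120496}\right) - \frac{5}{81}} = \frac{1}{- \frac{78426374437}{3120496} - \frac{5}{81}} = \frac{1}{- \frac{6352551931877}{252760176}} = - \frac{252760176}{6352551931877}$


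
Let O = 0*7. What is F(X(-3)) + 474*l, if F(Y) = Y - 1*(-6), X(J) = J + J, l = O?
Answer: 0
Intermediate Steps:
O = 0
l = 0
X(J) = 2*J
F(Y) = 6 + Y (F(Y) = Y + 6 = 6 + Y)
F(X(-3)) + 474*l = (6 + 2*(-3)) + 474*0 = (6 - 6) + 0 = 0 + 0 = 0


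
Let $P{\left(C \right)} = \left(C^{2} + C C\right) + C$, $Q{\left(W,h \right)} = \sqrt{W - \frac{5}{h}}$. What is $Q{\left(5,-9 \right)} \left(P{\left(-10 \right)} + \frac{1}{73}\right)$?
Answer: $\frac{69355 \sqrt{2}}{219} \approx 447.87$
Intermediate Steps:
$P{\left(C \right)} = C + 2 C^{2}$ ($P{\left(C \right)} = \left(C^{2} + C^{2}\right) + C = 2 C^{2} + C = C + 2 C^{2}$)
$Q{\left(5,-9 \right)} \left(P{\left(-10 \right)} + \frac{1}{73}\right) = \sqrt{5 - \frac{5}{-9}} \left(- 10 \left(1 + 2 \left(-10\right)\right) + \frac{1}{73}\right) = \sqrt{5 - - \frac{5}{9}} \left(- 10 \left(1 - 20\right) + \frac{1}{73}\right) = \sqrt{5 + \frac{5}{9}} \left(\left(-10\right) \left(-19\right) + \frac{1}{73}\right) = \sqrt{\frac{50}{9}} \left(190 + \frac{1}{73}\right) = \frac{5 \sqrt{2}}{3} \cdot \frac{13871}{73} = \frac{69355 \sqrt{2}}{219}$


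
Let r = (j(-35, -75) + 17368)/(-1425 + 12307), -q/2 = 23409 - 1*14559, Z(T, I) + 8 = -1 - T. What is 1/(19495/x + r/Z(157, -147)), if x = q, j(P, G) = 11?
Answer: -399668655/444045128 ≈ -0.90006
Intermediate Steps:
Z(T, I) = -9 - T (Z(T, I) = -8 + (-1 - T) = -9 - T)
q = -17700 (q = -2*(23409 - 1*14559) = -2*(23409 - 14559) = -2*8850 = -17700)
x = -17700
r = 17379/10882 (r = (11 + 17368)/(-1425 + 12307) = 17379/10882 ≈ 1.5970)
1/(19495/x + r/Z(157, -147)) = 1/(19495/(-17700) + 17379/(10882*(-9 - 1*157))) = 1/(19495*(-1/17700) + 17379/(10882*(-9 - 157))) = 1/(-3899/3540 + (17379/10882)/(-166)) = 1/(-3899/3540 + (17379/10882)*(-1/166)) = 1/(-3899/3540 - 17379/1806412) = 1/(-444045128/399668655) = -399668655/444045128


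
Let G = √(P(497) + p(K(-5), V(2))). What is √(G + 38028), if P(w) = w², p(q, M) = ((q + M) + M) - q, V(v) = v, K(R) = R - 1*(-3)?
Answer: √(38028 + √247013) ≈ 196.28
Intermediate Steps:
K(R) = 3 + R (K(R) = R + 3 = 3 + R)
p(q, M) = 2*M (p(q, M) = ((M + q) + M) - q = (q + 2*M) - q = 2*M)
G = √247013 (G = √(497² + 2*2) = √(247009 + 4) = √247013 ≈ 497.00)
√(G + 38028) = √(√247013 + 38028) = √(38028 + √247013)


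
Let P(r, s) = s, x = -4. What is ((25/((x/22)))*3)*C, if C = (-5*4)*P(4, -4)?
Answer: -33000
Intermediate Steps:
C = 80 (C = -5*4*(-4) = -20*(-4) = 80)
((25/((x/22)))*3)*C = ((25/((-4/22)))*3)*80 = ((25/((-4*1/22)))*3)*80 = ((25/(-2/11))*3)*80 = ((25*(-11/2))*3)*80 = -275/2*3*80 = -825/2*80 = -33000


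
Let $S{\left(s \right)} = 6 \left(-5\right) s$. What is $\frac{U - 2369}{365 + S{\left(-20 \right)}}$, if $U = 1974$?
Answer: $- \frac{79}{193} \approx -0.40933$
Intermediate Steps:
$S{\left(s \right)} = - 30 s$
$\frac{U - 2369}{365 + S{\left(-20 \right)}} = \frac{1974 - 2369}{365 - -600} = - \frac{395}{365 + 600} = - \frac{395}{965} = \left(-395\right) \frac{1}{965} = - \frac{79}{193}$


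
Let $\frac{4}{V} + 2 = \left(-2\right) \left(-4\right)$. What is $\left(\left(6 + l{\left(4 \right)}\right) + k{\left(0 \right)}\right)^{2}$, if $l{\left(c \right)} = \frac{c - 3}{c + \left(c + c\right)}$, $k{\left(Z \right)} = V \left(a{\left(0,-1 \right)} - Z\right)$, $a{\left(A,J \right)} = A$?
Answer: $\frac{5329}{144} \approx 37.007$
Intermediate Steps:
$V = \frac{2}{3}$ ($V = \frac{4}{-2 - -8} = \frac{4}{-2 + 8} = \frac{4}{6} = 4 \cdot \frac{1}{6} = \frac{2}{3} \approx 0.66667$)
$k{\left(Z \right)} = - \frac{2 Z}{3}$ ($k{\left(Z \right)} = \frac{2 \left(0 - Z\right)}{3} = \frac{2 \left(- Z\right)}{3} = - \frac{2 Z}{3}$)
$l{\left(c \right)} = \frac{-3 + c}{3 c}$ ($l{\left(c \right)} = \frac{-3 + c}{c + 2 c} = \frac{-3 + c}{3 c}$)
$\left(\left(6 + l{\left(4 \right)}\right) + k{\left(0 \right)}\right)^{2} = \left(\left(6 + \frac{-3 + 4}{3 \cdot 4}\right) - 0\right)^{2} = \left(\left(6 + \frac{1}{3} \cdot \frac{1}{4} \cdot 1\right) + 0\right)^{2} = \left(\left(6 + \frac{1}{12}\right) + 0\right)^{2} = \left(\frac{73}{12} + 0\right)^{2} = \left(\frac{73}{12}\right)^{2} = \frac{5329}{144}$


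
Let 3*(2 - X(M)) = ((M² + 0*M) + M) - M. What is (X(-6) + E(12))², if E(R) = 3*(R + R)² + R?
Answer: 2992900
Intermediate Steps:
E(R) = R + 12*R² (E(R) = 3*(2*R)² + R = 3*(4*R²) + R = 12*R² + R = R + 12*R²)
X(M) = 2 - M²/3 (X(M) = 2 - (((M² + 0*M) + M) - M)/3 = 2 - (((M² + 0) + M) - M)/3 = 2 - ((M² + M) - M)/3 = 2 - ((M + M²) - M)/3 = 2 - M²/3)
(X(-6) + E(12))² = ((2 - ⅓*(-6)²) + 12*(1 + 12*12))² = ((2 - ⅓*36) + 12*(1 + 144))² = ((2 - 12) + 12*145)² = (-10 + 1740)² = 1730² = 2992900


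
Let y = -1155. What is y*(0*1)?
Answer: 0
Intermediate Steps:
y*(0*1) = -0 = -1155*0 = 0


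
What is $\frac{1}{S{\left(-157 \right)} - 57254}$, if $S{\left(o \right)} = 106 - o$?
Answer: $- \frac{1}{56991} \approx -1.7547 \cdot 10^{-5}$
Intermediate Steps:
$\frac{1}{S{\left(-157 \right)} - 57254} = \frac{1}{\left(106 - -157\right) - 57254} = \frac{1}{\left(106 + 157\right) - 57254} = \frac{1}{263 - 57254} = \frac{1}{-56991} = - \frac{1}{56991}$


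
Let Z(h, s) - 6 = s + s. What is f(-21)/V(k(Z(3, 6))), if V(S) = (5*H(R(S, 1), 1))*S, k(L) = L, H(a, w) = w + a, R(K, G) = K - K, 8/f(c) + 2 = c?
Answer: -4/1035 ≈ -0.0038647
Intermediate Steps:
Z(h, s) = 6 + 2*s (Z(h, s) = 6 + (s + s) = 6 + 2*s)
f(c) = 8/(-2 + c)
R(K, G) = 0
H(a, w) = a + w
V(S) = 5*S (V(S) = (5*(0 + 1))*S = (5*1)*S = 5*S)
f(-21)/V(k(Z(3, 6))) = (8/(-2 - 21))/((5*(6 + 2*6))) = (8/(-23))/((5*(6 + 12))) = (8*(-1/23))/((5*18)) = -8/23/90 = -8/23*1/90 = -4/1035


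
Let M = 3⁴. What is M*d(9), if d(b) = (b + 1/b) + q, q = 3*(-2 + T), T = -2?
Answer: -234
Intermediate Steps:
M = 81
q = -12 (q = 3*(-2 - 2) = 3*(-4) = -12)
d(b) = -12 + b + 1/b (d(b) = (b + 1/b) - 12 = -12 + b + 1/b)
M*d(9) = 81*(-12 + 9 + 1/9) = 81*(-12 + 9 + ⅑) = 81*(-26/9) = -234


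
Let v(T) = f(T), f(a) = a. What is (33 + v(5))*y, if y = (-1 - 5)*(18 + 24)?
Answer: -9576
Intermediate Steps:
v(T) = T
y = -252 (y = -6*42 = -252)
(33 + v(5))*y = (33 + 5)*(-252) = 38*(-252) = -9576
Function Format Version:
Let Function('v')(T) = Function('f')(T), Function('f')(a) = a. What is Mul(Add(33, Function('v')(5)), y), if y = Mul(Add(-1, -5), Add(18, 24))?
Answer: -9576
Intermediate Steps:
Function('v')(T) = T
y = -252 (y = Mul(-6, 42) = -252)
Mul(Add(33, Function('v')(5)), y) = Mul(Add(33, 5), -252) = Mul(38, -252) = -9576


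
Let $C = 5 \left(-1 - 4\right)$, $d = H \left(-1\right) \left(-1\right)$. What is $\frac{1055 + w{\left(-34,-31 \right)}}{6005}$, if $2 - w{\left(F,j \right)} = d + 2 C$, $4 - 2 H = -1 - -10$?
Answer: $\frac{2219}{12010} \approx 0.18476$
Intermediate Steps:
$H = - \frac{5}{2}$ ($H = 2 - \frac{-1 - -10}{2} = 2 - \frac{-1 + 10}{2} = 2 - \frac{9}{2} = - \frac{5}{2} \approx -2.5$)
$d = - \frac{5}{2}$ ($d = \left(- \frac{5}{2}\right) \left(-1\right) \left(-1\right) = \frac{5}{2} \left(-1\right) = - \frac{5}{2} \approx -2.5$)
$C = -25$ ($C = 5 \left(-5\right) = -25$)
$w{\left(F,j \right)} = \frac{109}{2}$ ($w{\left(F,j \right)} = 2 - \left(- \frac{5}{2} + 2 \left(-25\right)\right) = 2 - \left(- \frac{5}{2} - 50\right) = 2 - - \frac{105}{2} = 2 + \frac{105}{2} = \frac{109}{2}$)
$\frac{1055 + w{\left(-34,-31 \right)}}{6005} = \frac{1055 + \frac{109}{2}}{6005} = \frac{2219}{2} \cdot \frac{1}{6005} = \frac{2219}{12010}$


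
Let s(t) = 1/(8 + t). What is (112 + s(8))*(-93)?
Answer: -166749/16 ≈ -10422.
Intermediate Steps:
(112 + s(8))*(-93) = (112 + 1/(8 + 8))*(-93) = (112 + 1/16)*(-93) = (1793/16)*(-93) = -166749/16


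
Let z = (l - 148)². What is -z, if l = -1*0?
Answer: -21904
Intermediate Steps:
l = 0
z = 21904 (z = (0 - 148)² = (-148)² = 21904)
-z = -1*21904 = -21904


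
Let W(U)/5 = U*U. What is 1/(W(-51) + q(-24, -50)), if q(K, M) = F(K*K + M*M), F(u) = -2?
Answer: 1/13003 ≈ 7.6905e-5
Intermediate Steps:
q(K, M) = -2
W(U) = 5*U² (W(U) = 5*(U*U) = 5*U²)
1/(W(-51) + q(-24, -50)) = 1/(5*(-51)² - 2) = 1/(5*2601 - 2) = 1/(13005 - 2) = 1/13003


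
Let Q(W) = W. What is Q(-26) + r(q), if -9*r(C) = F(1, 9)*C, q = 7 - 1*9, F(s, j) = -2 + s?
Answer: -236/9 ≈ -26.222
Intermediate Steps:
q = -2 (q = 7 - 9 = -2)
r(C) = C/9 (r(C) = -(-2 + 1)*C/9 = -(-1)*C/9 = C/9)
Q(-26) + r(q) = -26 + (1/9)*(-2) = -26 - 2/9 = -236/9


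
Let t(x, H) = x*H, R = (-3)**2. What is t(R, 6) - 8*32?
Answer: -202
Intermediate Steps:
R = 9
t(x, H) = H*x
t(R, 6) - 8*32 = 6*9 - 8*32 = 54 - 256 = -202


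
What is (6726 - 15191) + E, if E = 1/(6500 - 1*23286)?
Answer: -142093491/16786 ≈ -8465.0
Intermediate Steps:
E = -1/16786 (E = 1/(6500 - 23286) = 1/(-16786) = -1/16786 ≈ -5.9573e-5)
(6726 - 15191) + E = (6726 - 15191) - 1/16786 = -8465 - 1/16786 = -142093491/16786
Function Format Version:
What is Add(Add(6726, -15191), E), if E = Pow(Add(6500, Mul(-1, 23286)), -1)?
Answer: Rational(-142093491, 16786) ≈ -8465.0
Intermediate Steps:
E = Rational(-1, 16786) (E = Pow(Add(6500, -23286), -1) = Pow(-16786, -1) = Rational(-1, 16786) ≈ -5.9573e-5)
Add(Add(6726, -15191), E) = Add(Add(6726, -15191), Rational(-1, 16786)) = Add(-8465, Rational(-1, 16786)) = Rational(-142093491, 16786)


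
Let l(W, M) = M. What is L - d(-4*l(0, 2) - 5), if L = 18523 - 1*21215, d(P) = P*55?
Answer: -1977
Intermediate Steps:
d(P) = 55*P
L = -2692 (L = 18523 - 21215 = -2692)
L - d(-4*l(0, 2) - 5) = -2692 - 55*(-4*2 - 5) = -2692 - 55*(-8 - 5) = -2692 - 55*(-13) = -2692 - 1*(-715) = -2692 + 715 = -1977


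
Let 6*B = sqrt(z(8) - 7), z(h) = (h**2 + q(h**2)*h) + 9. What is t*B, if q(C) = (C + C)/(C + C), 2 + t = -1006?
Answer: -168*sqrt(74) ≈ -1445.2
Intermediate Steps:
t = -1008 (t = -2 - 1006 = -1008)
q(C) = 1 (q(C) = (2*C)/((2*C)) = (2*C)*(1/(2*C)) = 1)
z(h) = 9 + h + h**2 (z(h) = (h**2 + 1*h) + 9 = (h**2 + h) + 9 = (h + h**2) + 9 = 9 + h + h**2)
B = sqrt(74)/6 (B = sqrt((9 + 8 + 8**2) - 7)/6 = sqrt((9 + 8 + 64) - 7)/6 = sqrt(81 - 7)/6 = sqrt(74)/6 ≈ 1.4337)
t*B = -168*sqrt(74)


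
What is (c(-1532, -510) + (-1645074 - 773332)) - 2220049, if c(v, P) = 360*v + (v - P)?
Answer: -5190997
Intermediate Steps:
c(v, P) = -P + 361*v
(c(-1532, -510) + (-1645074 - 773332)) - 2220049 = ((-1*(-510) + 361*(-1532)) + (-1645074 - 773332)) - 2220049 = ((510 - 553052) - 2418406) - 2220049 = (-552542 - 2418406) - 2220049 = -2970948 - 2220049 = -5190997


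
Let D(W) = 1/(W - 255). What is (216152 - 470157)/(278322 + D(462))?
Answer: -10515807/11522531 ≈ -0.91263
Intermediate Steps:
D(W) = 1/(-255 + W)
(216152 - 470157)/(278322 + D(462)) = (216152 - 470157)/(278322 + 1/(-255 + 462)) = -254005/(278322 + 1/207) = -254005/57612655/207 = -254005*207/57612655 = -10515807/11522531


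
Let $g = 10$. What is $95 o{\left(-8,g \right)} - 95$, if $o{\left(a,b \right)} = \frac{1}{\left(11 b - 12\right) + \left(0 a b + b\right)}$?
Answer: $- \frac{10165}{108} \approx -94.12$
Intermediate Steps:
$o{\left(a,b \right)} = \frac{1}{-12 + 12 b}$ ($o{\left(a,b \right)} = \frac{1}{\left(-12 + 11 b\right) + \left(0 b + b\right)} = \frac{1}{\left(-12 + 11 b\right) + \left(0 + b\right)} = \frac{1}{\left(-12 + 11 b\right) + b} = \frac{1}{-12 + 12 b}$)
$95 o{\left(-8,g \right)} - 95 = 95 \frac{1}{12 \left(-1 + 10\right)} - 95 = 95 \frac{1}{12 \cdot 9} - 95 = 95 \cdot \frac{1}{12} \cdot \frac{1}{9} - 95 = 95 \cdot \frac{1}{108} - 95 = \frac{95}{108} - 95 = - \frac{10165}{108}$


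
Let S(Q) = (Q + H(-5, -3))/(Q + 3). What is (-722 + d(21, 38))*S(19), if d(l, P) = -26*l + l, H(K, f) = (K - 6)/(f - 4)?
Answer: -89784/77 ≈ -1166.0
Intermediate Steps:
H(K, f) = (-6 + K)/(-4 + f)
S(Q) = (11/7 + Q)/(3 + Q) (S(Q) = (Q + (-6 - 5)/(-4 - 3))/(Q + 3) = (Q - 11/(-7))/(3 + Q) = (Q - 1/7*(-11))/(3 + Q) = (Q + 11/7)/(3 + Q) = (11/7 + Q)/(3 + Q))
d(l, P) = -25*l
(-722 + d(21, 38))*S(19) = (-722 - 25*21)*((11/7 + 19)/(3 + 19)) = (-722 - 525)*((144/7)/22) = -1247*144/(22*7) = -1247*72/77 = -89784/77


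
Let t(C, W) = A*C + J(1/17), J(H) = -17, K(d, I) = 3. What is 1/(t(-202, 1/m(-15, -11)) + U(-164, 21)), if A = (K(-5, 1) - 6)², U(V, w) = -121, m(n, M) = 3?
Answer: -1/1956 ≈ -0.00051125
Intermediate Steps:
A = 9 (A = (3 - 6)² = (-3)² = 9)
t(C, W) = -17 + 9*C (t(C, W) = 9*C - 17 = -17 + 9*C)
1/(t(-202, 1/m(-15, -11)) + U(-164, 21)) = 1/((-17 + 9*(-202)) - 121) = 1/((-17 - 1818) - 121) = 1/(-1835 - 121) = 1/(-1956) = -1/1956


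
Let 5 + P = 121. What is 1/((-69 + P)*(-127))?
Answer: -1/5969 ≈ -0.00016753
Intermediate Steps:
P = 116 (P = -5 + 121 = 116)
1/((-69 + P)*(-127)) = 1/((-69 + 116)*(-127)) = 1/(47*(-127)) = 1/(-5969) = -1/5969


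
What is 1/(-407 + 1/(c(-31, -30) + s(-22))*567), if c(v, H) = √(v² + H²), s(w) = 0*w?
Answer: -757427/174790670796 - √1861/174790670796 ≈ -4.3336e-6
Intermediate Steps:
s(w) = 0
c(v, H) = √(H² + v²)
1/(-407 + 1/(c(-31, -30) + s(-22))*567) = 1/(-407 + 1/(√((-30)² + (-31)²) + 0)*567) = (1/567)/(-407 + 1/(√(900 + 961) + 0)) = (1/567)/(-407 + 1/(√1861 + 0)) = (1/567)/(-407 + 1/(√1861)) = (1/567)/(-407 + √1861/1861) = 1/(567*(-407 + √1861/1861))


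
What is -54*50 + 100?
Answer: -2600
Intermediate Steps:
-54*50 + 100 = -2700 + 100 = -2600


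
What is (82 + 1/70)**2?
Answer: 32959081/4900 ≈ 6726.3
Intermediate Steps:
(82 + 1/70)**2 = (5741/70)**2 = 32959081/4900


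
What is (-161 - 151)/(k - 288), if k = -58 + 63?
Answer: 312/283 ≈ 1.1025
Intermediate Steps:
k = 5
(-161 - 151)/(k - 288) = (-161 - 151)/(5 - 288) = -312/(-283) = -312*(-1/283) = 312/283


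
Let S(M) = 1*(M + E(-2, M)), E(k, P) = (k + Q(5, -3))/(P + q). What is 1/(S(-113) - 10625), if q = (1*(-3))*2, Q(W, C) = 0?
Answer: -119/1277820 ≈ -9.3127e-5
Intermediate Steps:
q = -6 (q = -3*2 = -6)
E(k, P) = k/(-6 + P) (E(k, P) = (k + 0)/(P - 6) = k/(-6 + P))
S(M) = M - 2/(-6 + M) (S(M) = 1*(M - 2/(-6 + M)) = M - 2/(-6 + M))
1/(S(-113) - 10625) = 1/((-2 - 113*(-6 - 113))/(-6 - 113) - 10625) = 1/((-2 - 113*(-119))/(-119) - 10625) = 1/(-(-2 + 13447)/119 - 10625) = 1/(-1/119*13445 - 10625) = 1/(-13445/119 - 10625) = 1/(-1277820/119) = -119/1277820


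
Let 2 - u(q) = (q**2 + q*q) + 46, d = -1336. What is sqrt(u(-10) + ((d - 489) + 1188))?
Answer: I*sqrt(881) ≈ 29.682*I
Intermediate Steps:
u(q) = -44 - 2*q**2 (u(q) = 2 - ((q**2 + q*q) + 46) = 2 - ((q**2 + q**2) + 46) = 2 - (2*q**2 + 46) = 2 - (46 + 2*q**2) = 2 + (-46 - 2*q**2) = -44 - 2*q**2)
sqrt(u(-10) + ((d - 489) + 1188)) = sqrt((-44 - 2*(-10)**2) + ((-1336 - 489) + 1188)) = sqrt((-44 - 2*100) + (-1825 + 1188)) = sqrt((-44 - 200) - 637) = sqrt(-244 - 637) = sqrt(-881) = I*sqrt(881)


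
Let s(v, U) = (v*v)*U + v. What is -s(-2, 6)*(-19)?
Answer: 418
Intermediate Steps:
s(v, U) = v + U*v**2 (s(v, U) = v**2*U + v = U*v**2 + v = v + U*v**2)
-s(-2, 6)*(-19) = -(-2)*(1 + 6*(-2))*(-19) = -(-2)*(1 - 12)*(-19) = -(-2)*(-11)*(-19) = -1*22*(-19) = -22*(-19) = 418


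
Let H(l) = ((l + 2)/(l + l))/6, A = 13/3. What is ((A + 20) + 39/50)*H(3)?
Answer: 3767/1080 ≈ 3.4880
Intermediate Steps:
A = 13/3 (A = 13*(⅓) = 13/3 ≈ 4.3333)
H(l) = (2 + l)/(12*l) (H(l) = ((2 + l)/((2*l)))*(⅙) = ((2 + l)*(1/(2*l)))*(⅙) = ((2 + l)/(2*l))*(⅙) = (2 + l)/(12*l))
((A + 20) + 39/50)*H(3) = ((13/3 + 20) + 39/50)*((1/12)*(2 + 3)/3) = (73/3 + 39*(1/50))*((1/12)*(⅓)*5) = (73/3 + 39/50)*(5/36) = (3767/150)*(5/36) = 3767/1080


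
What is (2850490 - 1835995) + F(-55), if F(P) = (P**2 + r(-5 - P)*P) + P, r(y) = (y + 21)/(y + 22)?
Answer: 73253575/72 ≈ 1.0174e+6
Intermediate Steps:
r(y) = (21 + y)/(22 + y)
F(P) = P + P**2 + P*(16 - P)/(17 - P) (F(P) = (P**2 + ((21 + (-5 - P))/(22 + (-5 - P)))*P) + P = (P**2 + ((16 - P)/(17 - P))*P) + P = (P**2 + P*(16 - P)/(17 - P)) + P = P + P**2 + P*(16 - P)/(17 - P))
(2850490 - 1835995) + F(-55) = (2850490 - 1835995) - 55*(-33 + (-55)**2 - 15*(-55))/(-17 - 55) = 1014495 - 55*(-33 + 3025 + 825)/(-72) = 1014495 - 55*(-1/72)*3817 = 1014495 + 209935/72 = 73253575/72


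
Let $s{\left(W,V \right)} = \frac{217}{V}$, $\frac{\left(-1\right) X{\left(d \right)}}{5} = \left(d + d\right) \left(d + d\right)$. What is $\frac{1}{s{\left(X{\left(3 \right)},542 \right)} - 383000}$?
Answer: $- \frac{542}{207585783} \approx -2.611 \cdot 10^{-6}$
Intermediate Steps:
$X{\left(d \right)} = - 20 d^{2}$ ($X{\left(d \right)} = - 5 \left(d + d\right) \left(d + d\right) = - 5 \cdot 2 d 2 d = - 5 \cdot 4 d^{2} = - 20 d^{2}$)
$\frac{1}{s{\left(X{\left(3 \right)},542 \right)} - 383000} = \frac{1}{\frac{217}{542} - 383000} = \frac{1}{- \frac{207585783}{542}} = - \frac{542}{207585783}$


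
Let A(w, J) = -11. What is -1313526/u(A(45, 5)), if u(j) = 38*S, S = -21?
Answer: 218921/133 ≈ 1646.0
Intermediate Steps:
u(j) = -798 (u(j) = 38*(-21) = -798)
-1313526/u(A(45, 5)) = -1313526/(-798) = -1313526*(-1/798) = 218921/133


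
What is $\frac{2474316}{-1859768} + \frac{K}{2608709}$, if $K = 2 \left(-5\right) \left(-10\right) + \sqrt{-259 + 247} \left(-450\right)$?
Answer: $- \frac{1613646110311}{1212898379878} - \frac{900 i \sqrt{3}}{2608709} \approx -1.3304 - 0.00059755 i$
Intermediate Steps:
$K = 100 - 900 i \sqrt{3}$ ($K = \left(-10\right) \left(-10\right) + \sqrt{-12} \left(-450\right) = 100 + 2 i \sqrt{3} \left(-450\right) = 100 - 900 i \sqrt{3} \approx 100.0 - 1558.8 i$)
$\frac{2474316}{-1859768} + \frac{K}{2608709} = \frac{2474316}{-1859768} + \frac{100 - 900 i \sqrt{3}}{2608709} = 2474316 \left(- \frac{1}{1859768}\right) + \left(100 - 900 i \sqrt{3}\right) \frac{1}{2608709} = - \frac{618579}{464942} + \left(\frac{100}{2608709} - \frac{900 i \sqrt{3}}{2608709}\right) = - \frac{1613646110311}{1212898379878} - \frac{900 i \sqrt{3}}{2608709}$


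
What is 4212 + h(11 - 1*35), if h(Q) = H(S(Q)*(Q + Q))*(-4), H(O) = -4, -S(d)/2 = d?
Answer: 4228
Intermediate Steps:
S(d) = -2*d
h(Q) = 16 (h(Q) = -4*(-4) = 16)
4212 + h(11 - 1*35) = 4212 + 16 = 4228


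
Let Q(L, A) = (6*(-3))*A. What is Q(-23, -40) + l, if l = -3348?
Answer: -2628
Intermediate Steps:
Q(L, A) = -18*A
Q(-23, -40) + l = -18*(-40) - 3348 = 720 - 3348 = -2628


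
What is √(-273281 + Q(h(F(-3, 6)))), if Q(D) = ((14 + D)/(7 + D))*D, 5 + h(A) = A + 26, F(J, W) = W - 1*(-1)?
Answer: I*√6831185/5 ≈ 522.73*I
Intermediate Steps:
F(J, W) = 1 + W (F(J, W) = W + 1 = 1 + W)
h(A) = 21 + A (h(A) = -5 + (A + 26) = -5 + (26 + A) = 21 + A)
Q(D) = D*(14 + D)/(7 + D) (Q(D) = ((14 + D)/(7 + D))*D = D*(14 + D)/(7 + D))
√(-273281 + Q(h(F(-3, 6)))) = √(-273281 + (21 + (1 + 6))*(14 + (21 + (1 + 6)))/(7 + (21 + (1 + 6)))) = √(-273281 + (21 + 7)*(14 + (21 + 7))/(7 + (21 + 7))) = √(-273281 + 28*(14 + 28)/(7 + 28)) = √(-273281 + 28*42/35) = √(-273281 + 28*(1/35)*42) = √(-273281 + 168/5) = √(-1366237/5) = I*√6831185/5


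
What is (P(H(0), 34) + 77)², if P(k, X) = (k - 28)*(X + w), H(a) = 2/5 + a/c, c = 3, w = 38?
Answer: 91221601/25 ≈ 3.6489e+6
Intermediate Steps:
H(a) = ⅖ + a/3 (H(a) = 2/5 + a/3 = 2*(⅕) + a*(⅓) = ⅖ + a/3)
P(k, X) = (-28 + k)*(38 + X) (P(k, X) = (k - 28)*(X + 38) = (-28 + k)*(38 + X))
(P(H(0), 34) + 77)² = ((-1064 - 28*34 + 38*(⅖ + (⅓)*0) + 34*(⅖ + (⅓)*0)) + 77)² = ((-1064 - 952 + 38*(⅖ + 0) + 34*(⅖ + 0)) + 77)² = ((-1064 - 952 + 38*(⅖) + 34*(⅖)) + 77)² = ((-1064 - 952 + 76/5 + 68/5) + 77)² = (-9936/5 + 77)² = (-9551/5)² = 91221601/25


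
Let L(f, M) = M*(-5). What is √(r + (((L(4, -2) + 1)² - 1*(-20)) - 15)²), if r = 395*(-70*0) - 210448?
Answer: 2*I*√48643 ≈ 441.1*I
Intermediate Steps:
L(f, M) = -5*M
r = -210448 (r = 395*0 - 210448 = 0 - 210448 = -210448)
√(r + (((L(4, -2) + 1)² - 1*(-20)) - 15)²) = √(-210448 + (((-5*(-2) + 1)² - 1*(-20)) - 15)²) = √(-210448 + (((10 + 1)² + 20) - 15)²) = √(-210448 + ((11² + 20) - 15)²) = √(-210448 + ((121 + 20) - 15)²) = √(-210448 + (141 - 15)²) = √(-210448 + 126²) = √(-210448 + 15876) = √(-194572) = 2*I*√48643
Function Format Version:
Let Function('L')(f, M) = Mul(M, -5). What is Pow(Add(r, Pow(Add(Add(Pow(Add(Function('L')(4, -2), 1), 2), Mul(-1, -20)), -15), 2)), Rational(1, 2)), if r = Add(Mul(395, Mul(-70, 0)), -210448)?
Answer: Mul(2, I, Pow(48643, Rational(1, 2))) ≈ Mul(441.10, I)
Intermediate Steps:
Function('L')(f, M) = Mul(-5, M)
r = -210448 (r = Add(Mul(395, 0), -210448) = Add(0, -210448) = -210448)
Pow(Add(r, Pow(Add(Add(Pow(Add(Function('L')(4, -2), 1), 2), Mul(-1, -20)), -15), 2)), Rational(1, 2)) = Pow(Add(-210448, Pow(Add(Add(Pow(Add(Mul(-5, -2), 1), 2), Mul(-1, -20)), -15), 2)), Rational(1, 2)) = Pow(Add(-210448, Pow(Add(Add(Pow(Add(10, 1), 2), 20), -15), 2)), Rational(1, 2)) = Pow(Add(-210448, Pow(Add(Add(Pow(11, 2), 20), -15), 2)), Rational(1, 2)) = Pow(Add(-210448, Pow(Add(Add(121, 20), -15), 2)), Rational(1, 2)) = Pow(Add(-210448, Pow(Add(141, -15), 2)), Rational(1, 2)) = Pow(Add(-210448, Pow(126, 2)), Rational(1, 2)) = Pow(Add(-210448, 15876), Rational(1, 2)) = Pow(-194572, Rational(1, 2)) = Mul(2, I, Pow(48643, Rational(1, 2)))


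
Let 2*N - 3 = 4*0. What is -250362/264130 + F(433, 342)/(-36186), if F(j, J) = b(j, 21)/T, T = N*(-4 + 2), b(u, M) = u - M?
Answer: -6767494109/7168356135 ≈ -0.94408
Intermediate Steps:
N = 3/2 (N = 3/2 + (4*0)/2 = 3/2 + (½)*0 = 3/2 + 0 = 3/2 ≈ 1.5000)
T = -3 (T = 3*(-4 + 2)/2 = (3/2)*(-2) = -3)
F(j, J) = 7 - j/3 (F(j, J) = (j - 1*21)/(-3) = (j - 21)*(-⅓) = (-21 + j)*(-⅓) = 7 - j/3)
-250362/264130 + F(433, 342)/(-36186) = -250362/264130 + (7 - ⅓*433)/(-36186) = -250362*1/264130 + (7 - 433/3)*(-1/36186) = -125181/132065 - 412/3*(-1/36186) = -125181/132065 + 206/54279 = -6767494109/7168356135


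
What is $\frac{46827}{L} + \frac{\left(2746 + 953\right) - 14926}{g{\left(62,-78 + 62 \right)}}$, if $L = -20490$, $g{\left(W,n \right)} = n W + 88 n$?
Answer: $\frac{3921881}{1639200} \approx 2.3926$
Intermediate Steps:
$g{\left(W,n \right)} = 88 n + W n$ ($g{\left(W,n \right)} = W n + 88 n = 88 n + W n$)
$\frac{46827}{L} + \frac{\left(2746 + 953\right) - 14926}{g{\left(62,-78 + 62 \right)}} = \frac{46827}{-20490} + \frac{\left(2746 + 953\right) - 14926}{\left(-78 + 62\right) \left(88 + 62\right)} = 46827 \left(- \frac{1}{20490}\right) + \frac{3699 - 14926}{\left(-16\right) 150} = - \frac{15609}{6830} - \frac{11227}{-2400} = - \frac{15609}{6830} - - \frac{11227}{2400} = - \frac{15609}{6830} + \frac{11227}{2400} = \frac{3921881}{1639200}$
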